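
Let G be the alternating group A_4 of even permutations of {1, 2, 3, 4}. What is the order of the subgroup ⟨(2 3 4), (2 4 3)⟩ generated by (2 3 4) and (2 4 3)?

3

|⟨(2 3 4)⟩| = 3 and |⟨(2 4 3)⟩| = 3, so |H| is a multiple of lcm(3, 3) = 3 and divides |G| = 12.
Closing under the operation: H = {e, (2 3 4), (2 4 3)}, so |H| = 3.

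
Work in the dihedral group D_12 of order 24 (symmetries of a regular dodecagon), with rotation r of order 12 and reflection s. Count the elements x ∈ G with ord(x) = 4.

The elements of order 4 are: r^3, r^9.
That's 2.

2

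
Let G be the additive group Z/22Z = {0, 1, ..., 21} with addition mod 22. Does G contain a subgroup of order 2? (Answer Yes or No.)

Yes

2 | 22. A subgroup of order 2 is {0, 11}.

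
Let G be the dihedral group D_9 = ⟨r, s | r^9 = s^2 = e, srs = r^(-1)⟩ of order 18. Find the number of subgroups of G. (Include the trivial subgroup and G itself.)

|G| = 18, so by Lagrange every subgroup order divides 18. Divisors: 1, 2, 3, 6, 9, 18.
Subgroups by order — order 1: 1; order 2: 9; order 3: 1; order 6: 3; order 9: 1; order 18: 1.
Total: 1 + 9 + 1 + 3 + 1 + 1 = 16.

16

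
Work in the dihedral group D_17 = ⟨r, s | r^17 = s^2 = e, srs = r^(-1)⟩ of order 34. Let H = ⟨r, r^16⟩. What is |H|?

17

|⟨r⟩| = 17 and |⟨r^16⟩| = 17, so |H| is a multiple of lcm(17, 17) = 17 and divides |G| = 34.
Closing under the operation: H = {e, r, r^2, r^3, r^4, r^5, r^6, r^7, r^8, r^9, r^10, r^11, r^12, r^13, r^14, r^15, r^16}, so |H| = 17.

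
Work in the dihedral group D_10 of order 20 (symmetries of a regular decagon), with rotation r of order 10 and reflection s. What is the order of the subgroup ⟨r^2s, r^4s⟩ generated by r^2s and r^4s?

10

|⟨r^2s⟩| = 2 and |⟨r^4s⟩| = 2, so |H| is a multiple of lcm(2, 2) = 2 and divides |G| = 20.
Closing under the operation: H = {e, r^2, r^4, r^6, r^8, s, r^2s, r^4s, r^6s, r^8s}, so |H| = 10.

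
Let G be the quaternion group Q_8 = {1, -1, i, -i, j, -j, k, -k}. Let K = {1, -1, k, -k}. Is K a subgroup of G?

Yes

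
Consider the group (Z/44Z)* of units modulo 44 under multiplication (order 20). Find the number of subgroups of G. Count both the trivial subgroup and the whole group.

10

|G| = 20, so by Lagrange every subgroup order divides 20. Divisors: 1, 2, 4, 5, 10, 20.
Subgroups by order — order 1: 1; order 2: 3; order 4: 1; order 5: 1; order 10: 3; order 20: 1.
Total: 1 + 3 + 1 + 1 + 3 + 1 = 10.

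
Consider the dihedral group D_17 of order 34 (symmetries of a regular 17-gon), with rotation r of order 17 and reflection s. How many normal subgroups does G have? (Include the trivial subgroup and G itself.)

3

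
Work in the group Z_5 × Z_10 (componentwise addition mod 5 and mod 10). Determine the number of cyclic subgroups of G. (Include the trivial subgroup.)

14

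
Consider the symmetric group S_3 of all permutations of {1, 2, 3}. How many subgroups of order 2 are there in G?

|G| = 6 and 2 | 6, so subgroups of order 2 are possible by Lagrange.
The subgroups of order 2 are: {e, (1 2)}; {e, (1 3)}; {e, (2 3)}.
So G has 3 subgroups of order 2.

3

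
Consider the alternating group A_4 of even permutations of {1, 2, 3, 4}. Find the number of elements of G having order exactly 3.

The elements of order 3 are: (2 3 4), (2 4 3), (1 2 3), (1 2 4), (1 3 2), (1 3 4), (1 4 2), (1 4 3).
That's 8.

8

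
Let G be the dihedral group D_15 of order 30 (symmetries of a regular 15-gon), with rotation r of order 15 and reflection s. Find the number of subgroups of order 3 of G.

1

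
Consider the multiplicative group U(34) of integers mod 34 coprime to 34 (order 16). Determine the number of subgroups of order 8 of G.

|G| = 16 and 8 | 16, so subgroups of order 8 are possible by Lagrange.
The subgroups of order 8 are: {1, 9, 13, 15, 19, 21, 25, 33}.
So G has 1 subgroup of order 8.

1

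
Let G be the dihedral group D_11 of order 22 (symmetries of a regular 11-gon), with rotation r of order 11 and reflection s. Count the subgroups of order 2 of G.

11

|G| = 22 and 2 | 22, so subgroups of order 2 are possible by Lagrange.
The subgroups of order 2 are: {e, r^10s}; {e, r^2s}; {e, r^3s}; {e, r^4s}; … (11 in all).
So G has 11 subgroups of order 2.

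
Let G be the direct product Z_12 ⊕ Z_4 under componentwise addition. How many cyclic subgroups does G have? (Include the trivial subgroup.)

20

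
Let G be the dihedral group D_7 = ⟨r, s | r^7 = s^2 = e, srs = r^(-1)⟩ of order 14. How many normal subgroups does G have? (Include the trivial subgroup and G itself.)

3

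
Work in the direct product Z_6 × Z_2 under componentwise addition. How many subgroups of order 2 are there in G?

|G| = 12 and 2 | 12, so subgroups of order 2 are possible by Lagrange.
The subgroups of order 2 are: {(0,0), (0,1)}; {(0,0), (3,0)}; {(0,0), (3,1)}.
So G has 3 subgroups of order 2.

3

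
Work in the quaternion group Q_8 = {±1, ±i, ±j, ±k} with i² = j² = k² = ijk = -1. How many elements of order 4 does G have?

The elements of order 4 are: i, -i, j, -j, k, -k.
That's 6.

6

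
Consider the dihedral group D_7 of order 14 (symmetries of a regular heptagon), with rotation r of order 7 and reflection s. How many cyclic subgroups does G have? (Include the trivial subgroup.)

9

Each element a generates a cyclic subgroup ⟨a⟩; distinct elements may generate the same one (a cyclic group of order d has φ(d) generators).
Cyclic subgroups by order — order 1: 1; order 2: 7; order 7: 1.
Total: 9.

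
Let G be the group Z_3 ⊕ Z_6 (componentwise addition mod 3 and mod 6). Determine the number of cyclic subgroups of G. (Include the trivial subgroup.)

Group the elements of G by the cyclic subgroup they generate; each cyclic subgroup of order d accounts for φ(d) elements.
Cyclic subgroups by order — order 1: 1; order 2: 1; order 3: 4; order 6: 4.
Total: 10.

10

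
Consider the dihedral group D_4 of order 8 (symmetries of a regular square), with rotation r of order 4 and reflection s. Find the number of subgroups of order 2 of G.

5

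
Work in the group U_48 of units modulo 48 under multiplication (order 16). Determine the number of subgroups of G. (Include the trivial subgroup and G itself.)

|G| = 16, so by Lagrange every subgroup order divides 16. Divisors: 1, 2, 4, 8, 16.
Subgroups by order — order 1: 1; order 2: 7; order 4: 11; order 8: 7; order 16: 1.
Total: 1 + 7 + 11 + 7 + 1 = 27.

27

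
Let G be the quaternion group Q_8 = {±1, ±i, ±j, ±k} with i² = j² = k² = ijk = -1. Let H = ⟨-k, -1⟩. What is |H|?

4

|⟨-k⟩| = 4 and |⟨-1⟩| = 2, so |H| is a multiple of lcm(4, 2) = 4 and divides |G| = 8.
Closing under the operation: H = {1, -1, k, -k}, so |H| = 4.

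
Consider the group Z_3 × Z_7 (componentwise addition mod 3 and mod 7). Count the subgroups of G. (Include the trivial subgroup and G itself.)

|G| = 21, so by Lagrange every subgroup order divides 21. Divisors: 1, 3, 7, 21.
Subgroups by order — order 1: 1; order 3: 1; order 7: 1; order 21: 1.
Total: 1 + 1 + 1 + 1 = 4.

4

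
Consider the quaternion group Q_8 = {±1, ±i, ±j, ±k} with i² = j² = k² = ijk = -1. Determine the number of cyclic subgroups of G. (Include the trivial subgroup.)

Each element a generates a cyclic subgroup ⟨a⟩; distinct elements may generate the same one (a cyclic group of order d has φ(d) generators).
Cyclic subgroups by order — order 1: 1; order 2: 1; order 4: 3.
Total: 5.

5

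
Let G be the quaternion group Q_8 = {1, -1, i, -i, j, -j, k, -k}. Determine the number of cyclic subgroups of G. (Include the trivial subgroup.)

A cyclic subgroup of order d is generated by each of its φ(d) elements of order d, so the cyclic subgroups of order d number (#elements of order d)/φ(d).
Cyclic subgroups by order — order 1: 1; order 2: 1; order 4: 3.
Total: 5.

5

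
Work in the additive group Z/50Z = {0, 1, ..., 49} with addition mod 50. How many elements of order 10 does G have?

In a cyclic group of order 50, the number of elements of order d (for d | 50) is φ(d).
φ(10) = 4.

4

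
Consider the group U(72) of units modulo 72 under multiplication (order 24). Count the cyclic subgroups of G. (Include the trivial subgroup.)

Group the elements of G by the cyclic subgroup they generate; each cyclic subgroup of order d accounts for φ(d) elements.
Cyclic subgroups by order — order 1: 1; order 2: 7; order 3: 1; order 6: 7.
Total: 16.

16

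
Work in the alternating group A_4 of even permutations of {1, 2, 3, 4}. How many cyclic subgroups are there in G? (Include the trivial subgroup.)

8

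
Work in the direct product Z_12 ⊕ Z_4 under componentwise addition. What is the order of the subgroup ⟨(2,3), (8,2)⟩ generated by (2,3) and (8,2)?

|⟨(2,3)⟩| = 12 and |⟨(8,2)⟩| = 6, so |H| is a multiple of lcm(12, 6) = 12 and divides |G| = 48.
Closing under the operation: H = {(0,0), (0,2), (2,1), (2,3), (4,0), (4,2), (6,1), (6,3), (8,0), (8,2), (10,1), (10,3)}, so |H| = 12.

12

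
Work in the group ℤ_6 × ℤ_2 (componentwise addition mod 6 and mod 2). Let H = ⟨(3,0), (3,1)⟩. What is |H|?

|⟨(3,0)⟩| = 2 and |⟨(3,1)⟩| = 2, so |H| is a multiple of lcm(2, 2) = 2 and divides |G| = 12.
Closing under the operation: H = {(0,0), (0,1), (3,0), (3,1)}, so |H| = 4.

4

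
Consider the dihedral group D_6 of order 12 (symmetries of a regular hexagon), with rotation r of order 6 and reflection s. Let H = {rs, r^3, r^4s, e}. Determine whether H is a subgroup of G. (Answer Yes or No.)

|H| = 4 divides |G| = 12, consistent with Lagrange.
H contains the identity, every element's inverse is in H, and H is closed under ·: it is a subgroup.

Yes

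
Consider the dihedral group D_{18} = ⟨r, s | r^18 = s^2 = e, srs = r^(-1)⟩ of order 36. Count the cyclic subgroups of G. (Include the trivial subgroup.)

24

Each element a generates a cyclic subgroup ⟨a⟩; distinct elements may generate the same one (a cyclic group of order d has φ(d) generators).
Cyclic subgroups by order — order 1: 1; order 2: 19; order 3: 1; order 6: 1; order 9: 1; order 18: 1.
Total: 24.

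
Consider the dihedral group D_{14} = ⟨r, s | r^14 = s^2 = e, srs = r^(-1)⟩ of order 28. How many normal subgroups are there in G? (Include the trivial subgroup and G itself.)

G has 28 subgroups. Checking conjugation-invariance by order — order 1: 1/1 normal; order 2: 1/15 normal; order 4: 0/7 normal; order 7: 1/1 normal; order 14: 3/3 normal; order 28: 1/1 normal.
Total normal subgroups: 7.

7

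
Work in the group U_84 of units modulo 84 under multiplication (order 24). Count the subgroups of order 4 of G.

|G| = 24 and 4 | 24, so subgroups of order 4 are possible by Lagrange.
The subgroups of order 4 are: {1, 13, 29, 41}; {1, 13, 43, 55}; {1, 13, 71, 83}; {1, 29, 43, 71}; … (7 in all).
So G has 7 subgroups of order 4.

7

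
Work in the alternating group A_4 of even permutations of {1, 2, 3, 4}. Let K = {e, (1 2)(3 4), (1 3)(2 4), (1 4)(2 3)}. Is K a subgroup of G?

|K| = 4 divides |G| = 12, consistent with Lagrange.
K contains the identity, every element's inverse is in K, and K is closed under ∘: it is a subgroup.

Yes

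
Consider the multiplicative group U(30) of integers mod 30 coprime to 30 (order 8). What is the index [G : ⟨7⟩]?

|⟨7⟩| = 4 and |G| = 8.
By Lagrange, [G : H] = |G|/|H| = 8/4 = 2.

2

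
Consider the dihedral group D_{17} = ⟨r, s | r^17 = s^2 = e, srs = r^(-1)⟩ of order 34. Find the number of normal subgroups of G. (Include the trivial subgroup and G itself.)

G has 20 subgroups. Checking conjugation-invariance by order — order 1: 1/1 normal; order 2: 0/17 normal; order 17: 1/1 normal; order 34: 1/1 normal.
Total normal subgroups: 3.

3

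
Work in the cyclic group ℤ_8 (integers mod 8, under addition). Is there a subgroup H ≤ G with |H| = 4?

4 | 8. A subgroup of order 4 is {0, 2, 4, 6}.

Yes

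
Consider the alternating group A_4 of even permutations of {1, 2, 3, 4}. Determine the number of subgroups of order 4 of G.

1

|G| = 12 and 4 | 12, so subgroups of order 4 are possible by Lagrange.
The subgroups of order 4 are: {e, (1 2)(3 4), (1 3)(2 4), (1 4)(2 3)}.
So G has 1 subgroup of order 4.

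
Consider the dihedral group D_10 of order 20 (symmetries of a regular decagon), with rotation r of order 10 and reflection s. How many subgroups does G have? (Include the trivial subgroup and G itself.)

22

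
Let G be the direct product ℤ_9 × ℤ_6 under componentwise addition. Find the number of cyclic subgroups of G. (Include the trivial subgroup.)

16

Group the elements of G by the cyclic subgroup they generate; each cyclic subgroup of order d accounts for φ(d) elements.
Cyclic subgroups by order — order 1: 1; order 2: 1; order 3: 4; order 6: 4; order 9: 3; order 18: 3.
Total: 16.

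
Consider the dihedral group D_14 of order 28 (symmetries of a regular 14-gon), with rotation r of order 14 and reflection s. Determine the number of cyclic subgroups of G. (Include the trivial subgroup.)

A cyclic subgroup of order d is generated by each of its φ(d) elements of order d, so the cyclic subgroups of order d number (#elements of order d)/φ(d).
Cyclic subgroups by order — order 1: 1; order 2: 15; order 7: 1; order 14: 1.
Total: 18.

18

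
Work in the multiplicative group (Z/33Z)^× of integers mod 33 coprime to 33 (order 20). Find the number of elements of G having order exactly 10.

12

Enumerating element orders in G gives 12 elements of order 10.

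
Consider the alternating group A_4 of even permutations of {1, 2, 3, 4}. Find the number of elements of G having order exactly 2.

3

The elements of order 2 are: (1 2)(3 4), (1 3)(2 4), (1 4)(2 3).
That's 3.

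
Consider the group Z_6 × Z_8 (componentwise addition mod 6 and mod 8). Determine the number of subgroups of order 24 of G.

3

|G| = 48 and 24 | 48, so subgroups of order 24 are possible by Lagrange.
The subgroups of order 24 are: {(0,0), (0,1), (0,2), (0,3), (0,4), (0,5), (0,6), (0,7), (2,0), (2,1), (2,2), (2,3), (2,4), (2,5), (2,6), (2,7), (4,0), (4,1), (4,2), (4,3), (4,4), (4,5), (4,6), (4,7)}; {(0,0), (0,2), (0,4), (0,6), (1,0), (1,2), (1,4), (1,6), (2,0), (2,2), (2,4), (2,6), (3,0), (3,2), (3,4), (3,6), (4,0), (4,2), (4,4), (4,6), (5,0), (5,2), (5,4), (5,6)}; {(0,0), (0,2), (0,4), (0,6), (1,1), (1,3), (1,5), (1,7), (2,0), (2,2), (2,4), (2,6), (3,1), (3,3), (3,5), (3,7), (4,0), (4,2), (4,4), (4,6), (5,1), (5,3), (5,5), (5,7)}.
So G has 3 subgroups of order 24.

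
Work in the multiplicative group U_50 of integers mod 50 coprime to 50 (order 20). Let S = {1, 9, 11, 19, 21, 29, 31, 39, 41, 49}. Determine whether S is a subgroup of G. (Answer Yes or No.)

Yes

|S| = 10 divides |G| = 20, consistent with Lagrange.
S contains the identity, every element's inverse is in S, and S is closed under ·: it is a subgroup.
In fact S = ⟨39⟩.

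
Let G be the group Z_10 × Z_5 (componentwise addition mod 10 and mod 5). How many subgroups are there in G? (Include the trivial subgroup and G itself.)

16

|G| = 50, so by Lagrange every subgroup order divides 50. Divisors: 1, 2, 5, 10, 25, 50.
Subgroups by order — order 1: 1; order 2: 1; order 5: 6; order 10: 6; order 25: 1; order 50: 1.
Total: 1 + 1 + 6 + 6 + 1 + 1 = 16.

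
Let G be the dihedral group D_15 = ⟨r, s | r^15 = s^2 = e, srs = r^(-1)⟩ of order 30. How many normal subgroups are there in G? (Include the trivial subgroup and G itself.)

G has 28 subgroups. Checking conjugation-invariance by order — order 1: 1/1 normal; order 2: 0/15 normal; order 3: 1/1 normal; order 5: 1/1 normal; order 6: 0/5 normal; order 10: 0/3 normal; order 15: 1/1 normal; order 30: 1/1 normal.
Total normal subgroups: 5.

5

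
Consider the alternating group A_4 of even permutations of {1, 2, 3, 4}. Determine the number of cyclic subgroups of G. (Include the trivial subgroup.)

8

A cyclic subgroup of order d is generated by each of its φ(d) elements of order d, so the cyclic subgroups of order d number (#elements of order d)/φ(d).
Cyclic subgroups by order — order 1: 1; order 2: 3; order 3: 4.
Total: 8.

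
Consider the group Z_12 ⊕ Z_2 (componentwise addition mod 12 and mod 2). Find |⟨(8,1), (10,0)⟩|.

|⟨(8,1)⟩| = 6 and |⟨(10,0)⟩| = 6, so |H| is a multiple of lcm(6, 6) = 6 and divides |G| = 24.
Closing under the operation: H = {(0,0), (0,1), (2,0), (2,1), (4,0), (4,1), (6,0), (6,1), (8,0), (8,1), (10,0), (10,1)}, so |H| = 12.

12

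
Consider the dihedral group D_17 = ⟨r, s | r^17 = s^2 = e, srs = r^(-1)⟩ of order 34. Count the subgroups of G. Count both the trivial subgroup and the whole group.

|G| = 34, so by Lagrange every subgroup order divides 34. Divisors: 1, 2, 17, 34.
Subgroups by order — order 1: 1; order 2: 17; order 17: 1; order 34: 1.
Total: 1 + 17 + 1 + 1 = 20.

20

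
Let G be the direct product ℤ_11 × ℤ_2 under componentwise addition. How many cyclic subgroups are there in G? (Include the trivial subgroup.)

Each element a generates a cyclic subgroup ⟨a⟩; distinct elements may generate the same one (a cyclic group of order d has φ(d) generators).
Cyclic subgroups by order — order 1: 1; order 2: 1; order 11: 1; order 22: 1.
Total: 4.

4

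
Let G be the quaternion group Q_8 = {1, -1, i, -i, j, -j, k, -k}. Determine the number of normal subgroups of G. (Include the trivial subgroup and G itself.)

G has 6 subgroups. Checking conjugation-invariance by order — order 1: 1/1 normal; order 2: 1/1 normal; order 4: 3/3 normal; order 8: 1/1 normal.
Total normal subgroups: 6.

6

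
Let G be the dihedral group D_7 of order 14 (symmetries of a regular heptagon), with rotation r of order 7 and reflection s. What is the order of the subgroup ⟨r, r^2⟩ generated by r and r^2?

|⟨r⟩| = 7 and |⟨r^2⟩| = 7, so |H| is a multiple of lcm(7, 7) = 7 and divides |G| = 14.
Closing under the operation: H = {e, r, r^2, r^3, r^4, r^5, r^6}, so |H| = 7.

7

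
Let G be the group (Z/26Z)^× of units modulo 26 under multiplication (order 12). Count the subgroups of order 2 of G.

|G| = 12 and 2 | 12, so subgroups of order 2 are possible by Lagrange.
The subgroups of order 2 are: {1, 25}.
So G has 1 subgroup of order 2.

1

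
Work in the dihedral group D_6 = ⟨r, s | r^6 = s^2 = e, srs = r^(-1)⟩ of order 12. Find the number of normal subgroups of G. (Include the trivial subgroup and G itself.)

G has 16 subgroups. Checking conjugation-invariance by order — order 1: 1/1 normal; order 2: 1/7 normal; order 3: 1/1 normal; order 4: 0/3 normal; order 6: 3/3 normal; order 12: 1/1 normal.
Total normal subgroups: 7.

7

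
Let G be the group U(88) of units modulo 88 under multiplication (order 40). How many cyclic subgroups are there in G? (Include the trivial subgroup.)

16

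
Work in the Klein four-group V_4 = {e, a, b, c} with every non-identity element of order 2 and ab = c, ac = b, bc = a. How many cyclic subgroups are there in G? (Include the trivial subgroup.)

Group the elements of G by the cyclic subgroup they generate; each cyclic subgroup of order d accounts for φ(d) elements.
Cyclic subgroups by order — order 1: 1; order 2: 3.
Total: 4.

4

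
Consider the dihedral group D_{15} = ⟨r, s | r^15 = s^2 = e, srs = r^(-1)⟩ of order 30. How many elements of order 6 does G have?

No element of G has order 6 (even though 6 | 30).

0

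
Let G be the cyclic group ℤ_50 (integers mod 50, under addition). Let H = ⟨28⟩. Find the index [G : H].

2

|⟨28⟩| = 25 and |G| = 50.
By Lagrange, [G : H] = |G|/|H| = 50/25 = 2.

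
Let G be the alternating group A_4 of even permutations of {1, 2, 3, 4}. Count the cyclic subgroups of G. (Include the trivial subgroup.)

Group the elements of G by the cyclic subgroup they generate; each cyclic subgroup of order d accounts for φ(d) elements.
Cyclic subgroups by order — order 1: 1; order 2: 3; order 3: 4.
Total: 8.

8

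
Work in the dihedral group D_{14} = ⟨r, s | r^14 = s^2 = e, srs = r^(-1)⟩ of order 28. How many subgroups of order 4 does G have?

7

|G| = 28 and 4 | 28, so subgroups of order 4 are possible by Lagrange.
The subgroups of order 4 are: {e, r^7, r^3s, r^10s}; {e, r^7, r^4s, r^11s}; {e, r^7, r^5s, r^12s}; {e, r^7, r^6s, r^13s}; … (7 in all).
So G has 7 subgroups of order 4.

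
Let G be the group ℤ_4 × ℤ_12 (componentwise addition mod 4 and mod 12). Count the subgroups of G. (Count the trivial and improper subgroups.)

|G| = 48, so by Lagrange every subgroup order divides 48. Divisors: 1, 2, 3, 4, 6, 8, 12, 16, 24, 48.
Subgroups by order — order 1: 1; order 2: 3; order 3: 1; order 4: 7; order 6: 3; order 8: 3; order 12: 7; order 16: 1; order 24: 3; order 48: 1.
Total: 1 + 3 + 1 + 7 + 3 + 3 + 7 + 1 + 3 + 1 = 30.

30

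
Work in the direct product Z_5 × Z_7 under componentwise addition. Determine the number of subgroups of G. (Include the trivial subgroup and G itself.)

4

|G| = 35, so by Lagrange every subgroup order divides 35. Divisors: 1, 5, 7, 35.
Subgroups by order — order 1: 1; order 5: 1; order 7: 1; order 35: 1.
Total: 1 + 1 + 1 + 1 = 4.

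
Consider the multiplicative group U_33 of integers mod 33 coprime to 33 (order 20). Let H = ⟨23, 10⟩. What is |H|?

4

|⟨23⟩| = 2 and |⟨10⟩| = 2, so |H| is a multiple of lcm(2, 2) = 2 and divides |G| = 20.
Closing under the operation: H = {1, 10, 23, 32}, so |H| = 4.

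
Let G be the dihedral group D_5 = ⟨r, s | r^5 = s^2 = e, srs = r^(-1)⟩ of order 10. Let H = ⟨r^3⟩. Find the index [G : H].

2

|⟨r^3⟩| = 5 and |G| = 10.
By Lagrange, [G : H] = |G|/|H| = 10/5 = 2.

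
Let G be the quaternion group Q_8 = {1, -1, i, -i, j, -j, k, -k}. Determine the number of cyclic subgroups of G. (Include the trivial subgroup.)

5

A cyclic subgroup of order d is generated by each of its φ(d) elements of order d, so the cyclic subgroups of order d number (#elements of order d)/φ(d).
Cyclic subgroups by order — order 1: 1; order 2: 1; order 4: 3.
Total: 5.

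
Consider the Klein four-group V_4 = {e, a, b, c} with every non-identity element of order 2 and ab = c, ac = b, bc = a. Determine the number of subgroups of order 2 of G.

3

|G| = 4 and 2 | 4, so subgroups of order 2 are possible by Lagrange.
The subgroups of order 2 are: {e, a}; {e, b}; {e, c}.
So G has 3 subgroups of order 2.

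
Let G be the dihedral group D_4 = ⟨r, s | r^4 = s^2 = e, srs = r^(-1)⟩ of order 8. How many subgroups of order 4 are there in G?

3

|G| = 8 and 4 | 8, so subgroups of order 4 are possible by Lagrange.
The subgroups of order 4 are: {e, r, r^2, r^3}; {e, r^2, s, r^2s}; {e, r^2, rs, r^3s}.
So G has 3 subgroups of order 4.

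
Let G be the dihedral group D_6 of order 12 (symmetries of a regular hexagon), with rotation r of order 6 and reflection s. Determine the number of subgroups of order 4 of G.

3

|G| = 12 and 4 | 12, so subgroups of order 4 are possible by Lagrange.
The subgroups of order 4 are: {e, r^3, r^2s, r^5s}; {e, r^3, s, r^3s}; {e, r^3, rs, r^4s}.
So G has 3 subgroups of order 4.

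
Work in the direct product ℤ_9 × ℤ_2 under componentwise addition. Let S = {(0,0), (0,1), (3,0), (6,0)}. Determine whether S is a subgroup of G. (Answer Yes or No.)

|S| = 4 does not divide |G| = 18, so by Lagrange S is not a subgroup.

No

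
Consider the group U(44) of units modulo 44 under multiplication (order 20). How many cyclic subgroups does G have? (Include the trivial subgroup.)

8

Group the elements of G by the cyclic subgroup they generate; each cyclic subgroup of order d accounts for φ(d) elements.
Cyclic subgroups by order — order 1: 1; order 2: 3; order 5: 1; order 10: 3.
Total: 8.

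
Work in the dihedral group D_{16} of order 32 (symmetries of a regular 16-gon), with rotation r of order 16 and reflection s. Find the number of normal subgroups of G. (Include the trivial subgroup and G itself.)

G has 36 subgroups. Checking conjugation-invariance by order — order 1: 1/1 normal; order 2: 1/17 normal; order 4: 1/9 normal; order 8: 1/5 normal; order 16: 3/3 normal; order 32: 1/1 normal.
Total normal subgroups: 8.

8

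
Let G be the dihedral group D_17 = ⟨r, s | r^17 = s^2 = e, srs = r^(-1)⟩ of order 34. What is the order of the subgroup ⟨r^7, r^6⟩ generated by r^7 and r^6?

17

|⟨r^7⟩| = 17 and |⟨r^6⟩| = 17, so |H| is a multiple of lcm(17, 17) = 17 and divides |G| = 34.
Closing under the operation: H = {e, r, r^2, r^3, r^4, r^5, r^6, r^7, r^8, r^9, r^10, r^11, r^12, r^13, r^14, r^15, r^16}, so |H| = 17.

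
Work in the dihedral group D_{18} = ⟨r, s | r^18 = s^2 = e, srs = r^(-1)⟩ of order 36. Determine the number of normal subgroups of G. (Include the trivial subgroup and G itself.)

G has 45 subgroups. Checking conjugation-invariance by order — order 1: 1/1 normal; order 2: 1/19 normal; order 3: 1/1 normal; order 4: 0/9 normal; order 6: 1/7 normal; order 9: 1/1 normal; order 12: 0/3 normal; order 18: 3/3 normal; order 36: 1/1 normal.
Total normal subgroups: 9.

9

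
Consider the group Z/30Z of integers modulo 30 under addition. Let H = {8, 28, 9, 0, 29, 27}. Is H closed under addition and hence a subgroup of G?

No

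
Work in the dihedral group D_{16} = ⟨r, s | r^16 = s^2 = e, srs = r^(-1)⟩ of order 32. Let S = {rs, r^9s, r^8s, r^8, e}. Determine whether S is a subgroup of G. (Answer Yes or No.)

|S| = 5 does not divide |G| = 32, so by Lagrange S is not a subgroup.

No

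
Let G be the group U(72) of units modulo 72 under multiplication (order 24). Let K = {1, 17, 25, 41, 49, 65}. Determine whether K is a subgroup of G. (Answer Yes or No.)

|K| = 6 divides |G| = 24, consistent with Lagrange.
K contains the identity, every element's inverse is in K, and K is closed under ·: it is a subgroup.
In fact K = ⟨65⟩.

Yes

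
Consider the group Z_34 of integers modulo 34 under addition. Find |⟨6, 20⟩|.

17

|⟨6⟩| = 17 and |⟨20⟩| = 17, so |H| is a multiple of lcm(17, 17) = 17 and divides |G| = 34.
Closing under the operation: H = {0, 2, 4, 6, 8, 10, 12, 14, 16, 18, 20, 22, 24, 26, 28, 30, 32}, so |H| = 17.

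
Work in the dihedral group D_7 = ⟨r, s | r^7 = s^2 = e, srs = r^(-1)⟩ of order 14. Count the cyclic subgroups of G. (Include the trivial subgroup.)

A cyclic subgroup of order d is generated by each of its φ(d) elements of order d, so the cyclic subgroups of order d number (#elements of order d)/φ(d).
Cyclic subgroups by order — order 1: 1; order 2: 7; order 7: 1.
Total: 9.

9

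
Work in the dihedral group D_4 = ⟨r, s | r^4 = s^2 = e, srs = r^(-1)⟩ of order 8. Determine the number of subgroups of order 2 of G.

5

|G| = 8 and 2 | 8, so subgroups of order 2 are possible by Lagrange.
The subgroups of order 2 are: {e, r^2}; {e, r^2s}; {e, r^3s}; {e, rs}; … (5 in all).
So G has 5 subgroups of order 2.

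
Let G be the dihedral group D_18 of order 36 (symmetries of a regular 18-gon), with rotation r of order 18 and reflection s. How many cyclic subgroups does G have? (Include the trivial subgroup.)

Group the elements of G by the cyclic subgroup they generate; each cyclic subgroup of order d accounts for φ(d) elements.
Cyclic subgroups by order — order 1: 1; order 2: 19; order 3: 1; order 6: 1; order 9: 1; order 18: 1.
Total: 24.

24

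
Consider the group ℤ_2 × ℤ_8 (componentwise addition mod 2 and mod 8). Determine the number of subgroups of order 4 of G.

|G| = 16 and 4 | 16, so subgroups of order 4 are possible by Lagrange.
The subgroups of order 4 are: {(0,0), (0,2), (0,4), (0,6)}; {(0,0), (0,4), (1,0), (1,4)}; {(0,0), (0,4), (1,2), (1,6)}.
So G has 3 subgroups of order 4.

3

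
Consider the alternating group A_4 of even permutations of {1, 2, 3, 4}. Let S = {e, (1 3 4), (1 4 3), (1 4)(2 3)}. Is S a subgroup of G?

Closure fails: (1 4 3) ∘ (1 4)(2 3) = (1 3 2) ∉ S. So S is not a subgroup.

No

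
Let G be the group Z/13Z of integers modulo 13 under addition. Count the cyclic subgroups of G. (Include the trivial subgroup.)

2

Each element a generates a cyclic subgroup ⟨a⟩; distinct elements may generate the same one (a cyclic group of order d has φ(d) generators).
Cyclic subgroups by order — order 1: 1; order 13: 1.
Total: 2.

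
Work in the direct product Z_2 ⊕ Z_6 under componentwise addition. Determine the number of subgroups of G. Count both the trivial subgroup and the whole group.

|G| = 12, so by Lagrange every subgroup order divides 12. Divisors: 1, 2, 3, 4, 6, 12.
Subgroups by order — order 1: 1; order 2: 3; order 3: 1; order 4: 1; order 6: 3; order 12: 1.
Total: 1 + 3 + 1 + 1 + 3 + 1 = 10.

10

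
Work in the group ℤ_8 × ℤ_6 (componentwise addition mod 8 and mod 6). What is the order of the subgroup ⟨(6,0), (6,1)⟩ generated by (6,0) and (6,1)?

24

|⟨(6,0)⟩| = 4 and |⟨(6,1)⟩| = 12, so |H| is a multiple of lcm(4, 12) = 12 and divides |G| = 48.
Closing under the operation: H = {(0,0), (0,1), (0,2), (0,3), (0,4), (0,5), (2,0), (2,1), (2,2), (2,3), (2,4), (2,5), (4,0), (4,1), (4,2), (4,3), (4,4), (4,5), (6,0), (6,1), (6,2), (6,3), (6,4), (6,5)}, so |H| = 24.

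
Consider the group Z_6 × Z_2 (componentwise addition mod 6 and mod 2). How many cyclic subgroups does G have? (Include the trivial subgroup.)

A cyclic subgroup of order d is generated by each of its φ(d) elements of order d, so the cyclic subgroups of order d number (#elements of order d)/φ(d).
Cyclic subgroups by order — order 1: 1; order 2: 3; order 3: 1; order 6: 3.
Total: 8.

8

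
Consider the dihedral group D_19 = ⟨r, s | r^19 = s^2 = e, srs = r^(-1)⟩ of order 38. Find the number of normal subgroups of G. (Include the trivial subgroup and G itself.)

G has 22 subgroups. Checking conjugation-invariance by order — order 1: 1/1 normal; order 2: 0/19 normal; order 19: 1/1 normal; order 38: 1/1 normal.
Total normal subgroups: 3.

3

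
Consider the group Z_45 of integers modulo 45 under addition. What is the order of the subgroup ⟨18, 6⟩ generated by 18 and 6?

15

|⟨18⟩| = 5 and |⟨6⟩| = 15, so |H| is a multiple of lcm(5, 15) = 15 and divides |G| = 45.
Closing under the operation: H = {0, 3, 6, 9, 12, 15, 18, 21, 24, 27, 30, 33, 36, 39, 42}, so |H| = 15.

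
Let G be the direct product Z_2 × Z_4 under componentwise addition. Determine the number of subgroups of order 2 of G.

|G| = 8 and 2 | 8, so subgroups of order 2 are possible by Lagrange.
The subgroups of order 2 are: {(0,0), (0,2)}; {(0,0), (1,0)}; {(0,0), (1,2)}.
So G has 3 subgroups of order 2.

3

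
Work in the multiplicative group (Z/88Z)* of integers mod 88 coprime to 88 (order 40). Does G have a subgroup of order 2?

2 | 40. A subgroup of order 2 is {1, 21}.

Yes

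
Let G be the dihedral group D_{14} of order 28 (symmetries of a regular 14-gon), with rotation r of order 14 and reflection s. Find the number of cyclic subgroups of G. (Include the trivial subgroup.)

A cyclic subgroup of order d is generated by each of its φ(d) elements of order d, so the cyclic subgroups of order d number (#elements of order d)/φ(d).
Cyclic subgroups by order — order 1: 1; order 2: 15; order 7: 1; order 14: 1.
Total: 18.

18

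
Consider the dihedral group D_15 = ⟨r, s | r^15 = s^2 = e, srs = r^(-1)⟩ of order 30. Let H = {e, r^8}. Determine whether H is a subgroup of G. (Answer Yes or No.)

No

r^8 ∈ H but its inverse r^7 ∉ H, so H is not a subgroup.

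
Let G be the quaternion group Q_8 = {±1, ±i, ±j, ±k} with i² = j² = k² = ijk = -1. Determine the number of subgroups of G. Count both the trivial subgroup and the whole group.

|G| = 8, so by Lagrange every subgroup order divides 8. Divisors: 1, 2, 4, 8.
Subgroups by order — order 1: 1; order 2: 1; order 4: 3; order 8: 1.
Total: 1 + 1 + 3 + 1 = 6.

6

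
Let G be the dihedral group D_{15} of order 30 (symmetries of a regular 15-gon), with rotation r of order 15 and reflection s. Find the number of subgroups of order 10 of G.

3

|G| = 30 and 10 | 30, so subgroups of order 10 are possible by Lagrange.
The subgroups of order 10 are: {e, r^3, r^6, r^9, r^12, rs, r^4s, r^7s, r^10s, r^13s}; {e, r^3, r^6, r^9, r^12, r^2s, r^5s, r^8s, r^11s, r^14s}; {e, r^3, r^6, r^9, r^12, s, r^3s, r^6s, r^9s, r^12s}.
So G has 3 subgroups of order 10.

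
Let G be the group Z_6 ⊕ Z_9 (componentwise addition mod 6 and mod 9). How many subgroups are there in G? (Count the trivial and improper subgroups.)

20

|G| = 54, so by Lagrange every subgroup order divides 54. Divisors: 1, 2, 3, 6, 9, 18, 27, 54.
Subgroups by order — order 1: 1; order 2: 1; order 3: 4; order 6: 4; order 9: 4; order 18: 4; order 27: 1; order 54: 1.
Total: 1 + 1 + 4 + 4 + 4 + 4 + 1 + 1 = 20.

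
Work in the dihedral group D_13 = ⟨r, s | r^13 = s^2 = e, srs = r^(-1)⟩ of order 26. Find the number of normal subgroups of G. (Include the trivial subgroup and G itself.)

3

G has 16 subgroups. Checking conjugation-invariance by order — order 1: 1/1 normal; order 2: 0/13 normal; order 13: 1/1 normal; order 26: 1/1 normal.
Total normal subgroups: 3.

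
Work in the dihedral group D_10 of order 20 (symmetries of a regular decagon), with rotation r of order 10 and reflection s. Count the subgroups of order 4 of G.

|G| = 20 and 4 | 20, so subgroups of order 4 are possible by Lagrange.
The subgroups of order 4 are: {e, r^5, r^2s, r^7s}; {e, r^5, r^3s, r^8s}; {e, r^5, r^4s, r^9s}; {e, r^5, s, r^5s}; … (5 in all).
So G has 5 subgroups of order 4.

5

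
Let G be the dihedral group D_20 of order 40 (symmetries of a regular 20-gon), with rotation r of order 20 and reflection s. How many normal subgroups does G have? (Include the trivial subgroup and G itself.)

9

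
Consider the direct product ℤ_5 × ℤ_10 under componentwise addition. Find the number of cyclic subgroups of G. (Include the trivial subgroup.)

14

Group the elements of G by the cyclic subgroup they generate; each cyclic subgroup of order d accounts for φ(d) elements.
Cyclic subgroups by order — order 1: 1; order 2: 1; order 5: 6; order 10: 6.
Total: 14.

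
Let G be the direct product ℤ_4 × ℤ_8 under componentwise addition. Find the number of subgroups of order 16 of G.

|G| = 32 and 16 | 32, so subgroups of order 16 are possible by Lagrange.
The subgroups of order 16 are: {(0,0), (0,1), (0,2), (0,3), (0,4), (0,5), (0,6), (0,7), (2,0), (2,1), (2,2), (2,3), (2,4), (2,5), (2,6), (2,7)}; {(0,0), (0,2), (0,4), (0,6), (1,0), (1,2), (1,4), (1,6), (2,0), (2,2), (2,4), (2,6), (3,0), (3,2), (3,4), (3,6)}; {(0,0), (0,2), (0,4), (0,6), (1,1), (1,3), (1,5), (1,7), (2,0), (2,2), (2,4), (2,6), (3,1), (3,3), (3,5), (3,7)}.
So G has 3 subgroups of order 16.

3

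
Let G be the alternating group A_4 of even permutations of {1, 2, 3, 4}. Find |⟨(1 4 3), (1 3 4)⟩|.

3

|⟨(1 4 3)⟩| = 3 and |⟨(1 3 4)⟩| = 3, so |H| is a multiple of lcm(3, 3) = 3 and divides |G| = 12.
Closing under the operation: H = {e, (1 3 4), (1 4 3)}, so |H| = 3.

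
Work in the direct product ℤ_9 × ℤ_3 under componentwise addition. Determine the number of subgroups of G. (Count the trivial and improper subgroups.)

10

|G| = 27, so by Lagrange every subgroup order divides 27. Divisors: 1, 3, 9, 27.
Subgroups by order — order 1: 1; order 3: 4; order 9: 4; order 27: 1.
Total: 1 + 4 + 4 + 1 = 10.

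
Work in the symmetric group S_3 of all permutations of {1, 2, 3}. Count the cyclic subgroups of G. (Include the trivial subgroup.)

5

Group the elements of G by the cyclic subgroup they generate; each cyclic subgroup of order d accounts for φ(d) elements.
Cyclic subgroups by order — order 1: 1; order 2: 3; order 3: 1.
Total: 5.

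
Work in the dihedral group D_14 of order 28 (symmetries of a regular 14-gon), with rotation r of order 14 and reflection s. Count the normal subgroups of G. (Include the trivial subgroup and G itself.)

G has 28 subgroups. Checking conjugation-invariance by order — order 1: 1/1 normal; order 2: 1/15 normal; order 4: 0/7 normal; order 7: 1/1 normal; order 14: 3/3 normal; order 28: 1/1 normal.
Total normal subgroups: 7.

7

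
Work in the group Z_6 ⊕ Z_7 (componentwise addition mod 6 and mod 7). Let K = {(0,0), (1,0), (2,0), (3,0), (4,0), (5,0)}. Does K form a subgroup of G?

|K| = 6 divides |G| = 42, consistent with Lagrange.
K contains the identity, every element's inverse is in K, and K is closed under +: it is a subgroup.
In fact K = ⟨(5,0)⟩.

Yes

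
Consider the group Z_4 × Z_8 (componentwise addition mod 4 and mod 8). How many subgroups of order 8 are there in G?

|G| = 32 and 8 | 32, so subgroups of order 8 are possible by Lagrange.
The subgroups of order 8 are: {(0,0), (0,1), (0,2), (0,3), (0,4), (0,5), (0,6), (0,7)}; {(0,0), (0,2), (0,4), (0,6), (2,0), (2,2), (2,4), (2,6)}; {(0,0), (0,2), (0,4), (0,6), (2,1), (2,3), (2,5), (2,7)}; {(0,0), (0,4), (1,0), (1,4), (2,0), (2,4), (3,0), (3,4)}; … (7 in all).
So G has 7 subgroups of order 8.

7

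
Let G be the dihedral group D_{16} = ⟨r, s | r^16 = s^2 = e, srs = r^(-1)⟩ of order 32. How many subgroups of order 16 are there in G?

|G| = 32 and 16 | 32, so subgroups of order 16 are possible by Lagrange.
The subgroups of order 16 are: {e, r, r^2, r^3, r^4, r^5, r^6, r^7, r^8, r^9, r^10, r^11, r^12, r^13, r^14, r^15}; {e, r^2, r^4, r^6, r^8, r^10, r^12, r^14, s, r^2s, r^4s, r^6s, r^8s, r^10s, r^12s, r^14s}; {e, r^2, r^4, r^6, r^8, r^10, r^12, r^14, rs, r^3s, r^5s, r^7s, r^9s, r^11s, r^13s, r^15s}.
So G has 3 subgroups of order 16.

3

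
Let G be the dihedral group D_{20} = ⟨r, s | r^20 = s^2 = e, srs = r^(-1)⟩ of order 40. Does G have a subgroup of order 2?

Yes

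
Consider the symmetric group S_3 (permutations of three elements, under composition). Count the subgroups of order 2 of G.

3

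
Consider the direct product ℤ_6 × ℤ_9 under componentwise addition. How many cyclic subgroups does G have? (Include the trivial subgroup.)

16

A cyclic subgroup of order d is generated by each of its φ(d) elements of order d, so the cyclic subgroups of order d number (#elements of order d)/φ(d).
Cyclic subgroups by order — order 1: 1; order 2: 1; order 3: 4; order 6: 4; order 9: 3; order 18: 3.
Total: 16.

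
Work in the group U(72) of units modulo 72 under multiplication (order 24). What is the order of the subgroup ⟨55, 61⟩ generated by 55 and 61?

12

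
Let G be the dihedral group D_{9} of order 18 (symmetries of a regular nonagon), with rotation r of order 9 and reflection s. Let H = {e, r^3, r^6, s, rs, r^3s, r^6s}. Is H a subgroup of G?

|H| = 7 does not divide |G| = 18, so by Lagrange H is not a subgroup.

No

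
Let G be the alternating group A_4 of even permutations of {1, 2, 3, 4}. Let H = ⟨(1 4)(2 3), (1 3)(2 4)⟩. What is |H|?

|⟨(1 4)(2 3)⟩| = 2 and |⟨(1 3)(2 4)⟩| = 2, so |H| is a multiple of lcm(2, 2) = 2 and divides |G| = 12.
Closing under the operation: H = {e, (1 2)(3 4), (1 3)(2 4), (1 4)(2 3)}, so |H| = 4.

4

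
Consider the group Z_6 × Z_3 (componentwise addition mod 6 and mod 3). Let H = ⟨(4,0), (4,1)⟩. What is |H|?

9

|⟨(4,0)⟩| = 3 and |⟨(4,1)⟩| = 3, so |H| is a multiple of lcm(3, 3) = 3 and divides |G| = 18.
Closing under the operation: H = {(0,0), (0,1), (0,2), (2,0), (2,1), (2,2), (4,0), (4,1), (4,2)}, so |H| = 9.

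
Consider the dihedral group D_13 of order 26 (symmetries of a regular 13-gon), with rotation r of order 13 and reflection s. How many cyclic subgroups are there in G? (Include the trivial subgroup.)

Group the elements of G by the cyclic subgroup they generate; each cyclic subgroup of order d accounts for φ(d) elements.
Cyclic subgroups by order — order 1: 1; order 2: 13; order 13: 1.
Total: 15.

15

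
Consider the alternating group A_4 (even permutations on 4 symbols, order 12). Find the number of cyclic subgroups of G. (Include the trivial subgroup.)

Group the elements of G by the cyclic subgroup they generate; each cyclic subgroup of order d accounts for φ(d) elements.
Cyclic subgroups by order — order 1: 1; order 2: 3; order 3: 4.
Total: 8.

8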